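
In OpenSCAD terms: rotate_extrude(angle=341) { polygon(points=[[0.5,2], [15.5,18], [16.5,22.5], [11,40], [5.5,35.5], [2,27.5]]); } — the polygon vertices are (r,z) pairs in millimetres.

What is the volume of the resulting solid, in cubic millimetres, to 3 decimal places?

Volume = 15909.050 mm³

Profile (r,z), 6 vertices: (0.5,2) (15.5,18) (16.5,22.5) (11,40) (5.5,35.5) (2,27.5)
edge 0: (0.5,2)→(15.5,18)  cross = 0.5·18 − 15.5·2 = -22.0000; (r_i+r_j)·cross = 16·-22.0000 = -352.0000
edge 1: (15.5,18)→(16.5,22.5)  cross = 15.5·22.5 − 16.5·18 = 51.7500; (r_i+r_j)·cross = 32·51.7500 = 1656.0000
edge 2: (16.5,22.5)→(11,40)  cross = 16.5·40 − 11·22.5 = 412.5000; (r_i+r_j)·cross = 27.5·412.5000 = 11343.7500
edge 3: (11,40)→(5.5,35.5)  cross = 11·35.5 − 5.5·40 = 170.5000; (r_i+r_j)·cross = 16.5·170.5000 = 2813.2500
edge 4: (5.5,35.5)→(2,27.5)  cross = 5.5·27.5 − 2·35.5 = 80.2500; (r_i+r_j)·cross = 7.5·80.2500 = 601.8750
edge 5: (2,27.5)→(0.5,2)  cross = 2·2 − 0.5·27.5 = -9.7500; (r_i+r_j)·cross = 2.5·-9.7500 = -24.3750
Σcross = 683.2500 → A = |Σcross|/2 = 341.6250 mm²
Σ(r_i+r_j)·cross = 16038.5000 → first moment M = |Σ|/6 = 2673.0833
R_c = M/A = 2673.0833/341.6250 = 7.8246 mm
θ = 341° = 5.951573 rad
V = θ·R_c·A = 5.951573·7.8246·341.6250 = 15909.050 mm³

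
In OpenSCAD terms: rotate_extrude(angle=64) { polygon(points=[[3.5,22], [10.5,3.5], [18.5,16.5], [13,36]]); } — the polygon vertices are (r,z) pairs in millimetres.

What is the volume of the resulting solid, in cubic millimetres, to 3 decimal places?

Volume = 3154.857 mm³

Profile (r,z), 4 vertices: (3.5,22) (10.5,3.5) (18.5,16.5) (13,36)
edge 0: (3.5,22)→(10.5,3.5)  cross = 3.5·3.5 − 10.5·22 = -218.7500; (r_i+r_j)·cross = 14·-218.7500 = -3062.5000
edge 1: (10.5,3.5)→(18.5,16.5)  cross = 10.5·16.5 − 18.5·3.5 = 108.5000; (r_i+r_j)·cross = 29·108.5000 = 3146.5000
edge 2: (18.5,16.5)→(13,36)  cross = 18.5·36 − 13·16.5 = 451.5000; (r_i+r_j)·cross = 31.5·451.5000 = 14222.2500
edge 3: (13,36)→(3.5,22)  cross = 13·22 − 3.5·36 = 160.0000; (r_i+r_j)·cross = 16.5·160.0000 = 2640.0000
Σcross = 501.2500 → A = |Σcross|/2 = 250.6250 mm²
Σ(r_i+r_j)·cross = 16946.2500 → first moment M = |Σ|/6 = 2824.3750
R_c = M/A = 2824.3750/250.6250 = 11.2693 mm
θ = 64° = 1.117011 rad
V = θ·R_c·A = 1.117011·11.2693·250.6250 = 3154.857 mm³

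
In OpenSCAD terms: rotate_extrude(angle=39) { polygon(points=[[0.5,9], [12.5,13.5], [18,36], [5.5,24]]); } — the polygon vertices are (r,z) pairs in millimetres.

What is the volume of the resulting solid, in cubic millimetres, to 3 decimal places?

Volume = 1209.651 mm³

Profile (r,z), 4 vertices: (0.5,9) (12.5,13.5) (18,36) (5.5,24)
edge 0: (0.5,9)→(12.5,13.5)  cross = 0.5·13.5 − 12.5·9 = -105.7500; (r_i+r_j)·cross = 13·-105.7500 = -1374.7500
edge 1: (12.5,13.5)→(18,36)  cross = 12.5·36 − 18·13.5 = 207.0000; (r_i+r_j)·cross = 30.5·207.0000 = 6313.5000
edge 2: (18,36)→(5.5,24)  cross = 18·24 − 5.5·36 = 234.0000; (r_i+r_j)·cross = 23.5·234.0000 = 5499.0000
edge 3: (5.5,24)→(0.5,9)  cross = 5.5·9 − 0.5·24 = 37.5000; (r_i+r_j)·cross = 6·37.5000 = 225.0000
Σcross = 372.7500 → A = |Σcross|/2 = 186.3750 mm²
Σ(r_i+r_j)·cross = 10662.7500 → first moment M = |Σ|/6 = 1777.1250
R_c = M/A = 1777.1250/186.3750 = 9.5352 mm
θ = 39° = 0.680678 rad
V = θ·R_c·A = 0.680678·9.5352·186.3750 = 1209.651 mm³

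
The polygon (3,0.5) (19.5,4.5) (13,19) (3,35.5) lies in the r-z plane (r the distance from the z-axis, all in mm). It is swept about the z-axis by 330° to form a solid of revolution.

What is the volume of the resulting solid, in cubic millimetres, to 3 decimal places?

Profile (r,z), 4 vertices: (3,0.5) (19.5,4.5) (13,19) (3,35.5)
edge 0: (3,0.5)→(19.5,4.5)  cross = 3·4.5 − 19.5·0.5 = 3.7500; (r_i+r_j)·cross = 22.5·3.7500 = 84.3750
edge 1: (19.5,4.5)→(13,19)  cross = 19.5·19 − 13·4.5 = 312.0000; (r_i+r_j)·cross = 32.5·312.0000 = 10140.0000
edge 2: (13,19)→(3,35.5)  cross = 13·35.5 − 3·19 = 404.5000; (r_i+r_j)·cross = 16·404.5000 = 6472.0000
edge 3: (3,35.5)→(3,0.5)  cross = 3·0.5 − 3·35.5 = -105.0000; (r_i+r_j)·cross = 6·-105.0000 = -630.0000
Σcross = 615.2500 → A = |Σcross|/2 = 307.6250 mm²
Σ(r_i+r_j)·cross = 16066.3750 → first moment M = |Σ|/6 = 2677.7292
R_c = M/A = 2677.7292/307.6250 = 8.7045 mm
θ = 330° = 5.759587 rad
V = θ·R_c·A = 5.759587·8.7045·307.6250 = 15422.613 mm³

Volume = 15422.613 mm³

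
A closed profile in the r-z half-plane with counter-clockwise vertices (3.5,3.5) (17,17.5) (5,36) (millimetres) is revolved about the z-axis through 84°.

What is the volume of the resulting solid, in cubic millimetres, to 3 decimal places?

Volume = 2602.927 mm³

Profile (r,z), 3 vertices: (3.5,3.5) (17,17.5) (5,36)
edge 0: (3.5,3.5)→(17,17.5)  cross = 3.5·17.5 − 17·3.5 = 1.7500; (r_i+r_j)·cross = 20.5·1.7500 = 35.8750
edge 1: (17,17.5)→(5,36)  cross = 17·36 − 5·17.5 = 524.5000; (r_i+r_j)·cross = 22·524.5000 = 11539.0000
edge 2: (5,36)→(3.5,3.5)  cross = 5·3.5 − 3.5·36 = -108.5000; (r_i+r_j)·cross = 8.5·-108.5000 = -922.2500
Σcross = 417.7500 → A = |Σcross|/2 = 208.8750 mm²
Σ(r_i+r_j)·cross = 10652.6250 → first moment M = |Σ|/6 = 1775.4375
R_c = M/A = 1775.4375/208.8750 = 8.5000 mm
θ = 84° = 1.466077 rad
V = θ·R_c·A = 1.466077·8.5000·208.8750 = 2602.927 mm³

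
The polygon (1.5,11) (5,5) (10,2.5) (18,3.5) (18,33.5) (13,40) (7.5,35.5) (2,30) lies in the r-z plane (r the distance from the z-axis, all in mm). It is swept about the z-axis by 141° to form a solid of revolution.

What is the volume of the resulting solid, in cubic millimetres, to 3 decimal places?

Profile (r,z), 8 vertices: (1.5,11) (5,5) (10,2.5) (18,3.5) (18,33.5) (13,40) (7.5,35.5) (2,30)
edge 0: (1.5,11)→(5,5)  cross = 1.5·5 − 5·11 = -47.5000; (r_i+r_j)·cross = 6.5·-47.5000 = -308.7500
edge 1: (5,5)→(10,2.5)  cross = 5·2.5 − 10·5 = -37.5000; (r_i+r_j)·cross = 15·-37.5000 = -562.5000
edge 2: (10,2.5)→(18,3.5)  cross = 10·3.5 − 18·2.5 = -10.0000; (r_i+r_j)·cross = 28·-10.0000 = -280.0000
edge 3: (18,3.5)→(18,33.5)  cross = 18·33.5 − 18·3.5 = 540.0000; (r_i+r_j)·cross = 36·540.0000 = 19440.0000
edge 4: (18,33.5)→(13,40)  cross = 18·40 − 13·33.5 = 284.5000; (r_i+r_j)·cross = 31·284.5000 = 8819.5000
edge 5: (13,40)→(7.5,35.5)  cross = 13·35.5 − 7.5·40 = 161.5000; (r_i+r_j)·cross = 20.5·161.5000 = 3310.7500
edge 6: (7.5,35.5)→(2,30)  cross = 7.5·30 − 2·35.5 = 154.0000; (r_i+r_j)·cross = 9.5·154.0000 = 1463.0000
edge 7: (2,30)→(1.5,11)  cross = 2·11 − 1.5·30 = -23.0000; (r_i+r_j)·cross = 3.5·-23.0000 = -80.5000
Σcross = 1022.0000 → A = |Σcross|/2 = 511.0000 mm²
Σ(r_i+r_j)·cross = 31801.5000 → first moment M = |Σ|/6 = 5300.2500
R_c = M/A = 5300.2500/511.0000 = 10.3723 mm
θ = 141° = 2.460914 rad
V = θ·R_c·A = 2.460914·10.3723·511.0000 = 13043.461 mm³

Volume = 13043.461 mm³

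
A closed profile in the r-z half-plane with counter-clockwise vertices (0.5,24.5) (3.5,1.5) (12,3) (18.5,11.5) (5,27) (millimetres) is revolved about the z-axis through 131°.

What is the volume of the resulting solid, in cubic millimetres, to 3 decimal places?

Volume = 4971.546 mm³

Profile (r,z), 5 vertices: (0.5,24.5) (3.5,1.5) (12,3) (18.5,11.5) (5,27)
edge 0: (0.5,24.5)→(3.5,1.5)  cross = 0.5·1.5 − 3.5·24.5 = -85.0000; (r_i+r_j)·cross = 4·-85.0000 = -340.0000
edge 1: (3.5,1.5)→(12,3)  cross = 3.5·3 − 12·1.5 = -7.5000; (r_i+r_j)·cross = 15.5·-7.5000 = -116.2500
edge 2: (12,3)→(18.5,11.5)  cross = 12·11.5 − 18.5·3 = 82.5000; (r_i+r_j)·cross = 30.5·82.5000 = 2516.2500
edge 3: (18.5,11.5)→(5,27)  cross = 18.5·27 − 5·11.5 = 442.0000; (r_i+r_j)·cross = 23.5·442.0000 = 10387.0000
edge 4: (5,27)→(0.5,24.5)  cross = 5·24.5 − 0.5·27 = 109.0000; (r_i+r_j)·cross = 5.5·109.0000 = 599.5000
Σcross = 541.0000 → A = |Σcross|/2 = 270.5000 mm²
Σ(r_i+r_j)·cross = 13046.5000 → first moment M = |Σ|/6 = 2174.4167
R_c = M/A = 2174.4167/270.5000 = 8.0385 mm
θ = 131° = 2.286381 rad
V = θ·R_c·A = 2.286381·8.0385·270.5000 = 4971.546 mm³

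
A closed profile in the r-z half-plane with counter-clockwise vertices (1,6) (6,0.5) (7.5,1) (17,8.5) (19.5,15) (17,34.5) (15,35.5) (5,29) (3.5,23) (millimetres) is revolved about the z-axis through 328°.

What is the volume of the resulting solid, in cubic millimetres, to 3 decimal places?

Volume = 26181.347 mm³

Profile (r,z), 9 vertices: (1,6) (6,0.5) (7.5,1) (17,8.5) (19.5,15) (17,34.5) (15,35.5) (5,29) (3.5,23)
edge 0: (1,6)→(6,0.5)  cross = 1·0.5 − 6·6 = -35.5000; (r_i+r_j)·cross = 7·-35.5000 = -248.5000
edge 1: (6,0.5)→(7.5,1)  cross = 6·1 − 7.5·0.5 = 2.2500; (r_i+r_j)·cross = 13.5·2.2500 = 30.3750
edge 2: (7.5,1)→(17,8.5)  cross = 7.5·8.5 − 17·1 = 46.7500; (r_i+r_j)·cross = 24.5·46.7500 = 1145.3750
edge 3: (17,8.5)→(19.5,15)  cross = 17·15 − 19.5·8.5 = 89.2500; (r_i+r_j)·cross = 36.5·89.2500 = 3257.6250
edge 4: (19.5,15)→(17,34.5)  cross = 19.5·34.5 − 17·15 = 417.7500; (r_i+r_j)·cross = 36.5·417.7500 = 15247.8750
edge 5: (17,34.5)→(15,35.5)  cross = 17·35.5 − 15·34.5 = 86.0000; (r_i+r_j)·cross = 32·86.0000 = 2752.0000
edge 6: (15,35.5)→(5,29)  cross = 15·29 − 5·35.5 = 257.5000; (r_i+r_j)·cross = 20·257.5000 = 5150.0000
edge 7: (5,29)→(3.5,23)  cross = 5·23 − 3.5·29 = 13.5000; (r_i+r_j)·cross = 8.5·13.5000 = 114.7500
edge 8: (3.5,23)→(1,6)  cross = 3.5·6 − 1·23 = -2.0000; (r_i+r_j)·cross = 4.5·-2.0000 = -9.0000
Σcross = 875.5000 → A = |Σcross|/2 = 437.7500 mm²
Σ(r_i+r_j)·cross = 27440.5000 → first moment M = |Σ|/6 = 4573.4167
R_c = M/A = 4573.4167/437.7500 = 10.4476 mm
θ = 328° = 5.724680 rad
V = θ·R_c·A = 5.724680·10.4476·437.7500 = 26181.347 mm³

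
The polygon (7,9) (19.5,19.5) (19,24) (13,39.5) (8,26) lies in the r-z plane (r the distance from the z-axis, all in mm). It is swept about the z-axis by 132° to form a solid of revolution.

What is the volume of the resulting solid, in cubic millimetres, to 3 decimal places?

Profile (r,z), 5 vertices: (7,9) (19.5,19.5) (19,24) (13,39.5) (8,26)
edge 0: (7,9)→(19.5,19.5)  cross = 7·19.5 − 19.5·9 = -39.0000; (r_i+r_j)·cross = 26.5·-39.0000 = -1033.5000
edge 1: (19.5,19.5)→(19,24)  cross = 19.5·24 − 19·19.5 = 97.5000; (r_i+r_j)·cross = 38.5·97.5000 = 3753.7500
edge 2: (19,24)→(13,39.5)  cross = 19·39.5 − 13·24 = 438.5000; (r_i+r_j)·cross = 32·438.5000 = 14032.0000
edge 3: (13,39.5)→(8,26)  cross = 13·26 − 8·39.5 = 22.0000; (r_i+r_j)·cross = 21·22.0000 = 462.0000
edge 4: (8,26)→(7,9)  cross = 8·9 − 7·26 = -110.0000; (r_i+r_j)·cross = 15·-110.0000 = -1650.0000
Σcross = 409.0000 → A = |Σcross|/2 = 204.5000 mm²
Σ(r_i+r_j)·cross = 15564.2500 → first moment M = |Σ|/6 = 2594.0417
R_c = M/A = 2594.0417/204.5000 = 12.6848 mm
θ = 132° = 2.303835 rad
V = θ·R_c·A = 2.303835·12.6848·204.5000 = 5976.243 mm³

Volume = 5976.243 mm³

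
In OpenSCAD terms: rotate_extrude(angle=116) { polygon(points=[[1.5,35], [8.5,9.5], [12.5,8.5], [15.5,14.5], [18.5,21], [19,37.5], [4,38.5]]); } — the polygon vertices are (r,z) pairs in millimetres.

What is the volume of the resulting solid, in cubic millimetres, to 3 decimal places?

Volume = 8234.481 mm³

Profile (r,z), 7 vertices: (1.5,35) (8.5,9.5) (12.5,8.5) (15.5,14.5) (18.5,21) (19,37.5) (4,38.5)
edge 0: (1.5,35)→(8.5,9.5)  cross = 1.5·9.5 − 8.5·35 = -283.2500; (r_i+r_j)·cross = 10·-283.2500 = -2832.5000
edge 1: (8.5,9.5)→(12.5,8.5)  cross = 8.5·8.5 − 12.5·9.5 = -46.5000; (r_i+r_j)·cross = 21·-46.5000 = -976.5000
edge 2: (12.5,8.5)→(15.5,14.5)  cross = 12.5·14.5 − 15.5·8.5 = 49.5000; (r_i+r_j)·cross = 28·49.5000 = 1386.0000
edge 3: (15.5,14.5)→(18.5,21)  cross = 15.5·21 − 18.5·14.5 = 57.2500; (r_i+r_j)·cross = 34·57.2500 = 1946.5000
edge 4: (18.5,21)→(19,37.5)  cross = 18.5·37.5 − 19·21 = 294.7500; (r_i+r_j)·cross = 37.5·294.7500 = 11053.1250
edge 5: (19,37.5)→(4,38.5)  cross = 19·38.5 − 4·37.5 = 581.5000; (r_i+r_j)·cross = 23·581.5000 = 13374.5000
edge 6: (4,38.5)→(1.5,35)  cross = 4·35 − 1.5·38.5 = 82.2500; (r_i+r_j)·cross = 5.5·82.2500 = 452.3750
Σcross = 735.5000 → A = |Σcross|/2 = 367.7500 mm²
Σ(r_i+r_j)·cross = 24403.5000 → first moment M = |Σ|/6 = 4067.2500
R_c = M/A = 4067.2500/367.7500 = 11.0598 mm
θ = 116° = 2.024582 rad
V = θ·R_c·A = 2.024582·11.0598·367.7500 = 8234.481 mm³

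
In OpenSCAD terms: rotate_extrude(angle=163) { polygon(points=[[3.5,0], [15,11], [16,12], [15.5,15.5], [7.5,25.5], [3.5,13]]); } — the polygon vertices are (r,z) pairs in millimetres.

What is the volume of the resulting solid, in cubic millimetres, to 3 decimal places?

Profile (r,z), 6 vertices: (3.5,0) (15,11) (16,12) (15.5,15.5) (7.5,25.5) (3.5,13)
edge 0: (3.5,0)→(15,11)  cross = 3.5·11 − 15·0 = 38.5000; (r_i+r_j)·cross = 18.5·38.5000 = 712.2500
edge 1: (15,11)→(16,12)  cross = 15·12 − 16·11 = 4.0000; (r_i+r_j)·cross = 31·4.0000 = 124.0000
edge 2: (16,12)→(15.5,15.5)  cross = 16·15.5 − 15.5·12 = 62.0000; (r_i+r_j)·cross = 31.5·62.0000 = 1953.0000
edge 3: (15.5,15.5)→(7.5,25.5)  cross = 15.5·25.5 − 7.5·15.5 = 279.0000; (r_i+r_j)·cross = 23·279.0000 = 6417.0000
edge 4: (7.5,25.5)→(3.5,13)  cross = 7.5·13 − 3.5·25.5 = 8.2500; (r_i+r_j)·cross = 11·8.2500 = 90.7500
edge 5: (3.5,13)→(3.5,0)  cross = 3.5·0 − 3.5·13 = -45.5000; (r_i+r_j)·cross = 7·-45.5000 = -318.5000
Σcross = 346.2500 → A = |Σcross|/2 = 173.1250 mm²
Σ(r_i+r_j)·cross = 8978.5000 → first moment M = |Σ|/6 = 1496.4167
R_c = M/A = 1496.4167/173.1250 = 8.6436 mm
θ = 163° = 2.844887 rad
V = θ·R_c·A = 2.844887·8.6436·173.1250 = 4257.136 mm³

Volume = 4257.136 mm³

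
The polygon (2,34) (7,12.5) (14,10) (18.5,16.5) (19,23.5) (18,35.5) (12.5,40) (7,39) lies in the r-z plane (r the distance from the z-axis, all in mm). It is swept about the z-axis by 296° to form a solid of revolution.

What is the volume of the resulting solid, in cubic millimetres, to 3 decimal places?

Profile (r,z), 8 vertices: (2,34) (7,12.5) (14,10) (18.5,16.5) (19,23.5) (18,35.5) (12.5,40) (7,39)
edge 0: (2,34)→(7,12.5)  cross = 2·12.5 − 7·34 = -213.0000; (r_i+r_j)·cross = 9·-213.0000 = -1917.0000
edge 1: (7,12.5)→(14,10)  cross = 7·10 − 14·12.5 = -105.0000; (r_i+r_j)·cross = 21·-105.0000 = -2205.0000
edge 2: (14,10)→(18.5,16.5)  cross = 14·16.5 − 18.5·10 = 46.0000; (r_i+r_j)·cross = 32.5·46.0000 = 1495.0000
edge 3: (18.5,16.5)→(19,23.5)  cross = 18.5·23.5 − 19·16.5 = 121.2500; (r_i+r_j)·cross = 37.5·121.2500 = 4546.8750
edge 4: (19,23.5)→(18,35.5)  cross = 19·35.5 − 18·23.5 = 251.5000; (r_i+r_j)·cross = 37·251.5000 = 9305.5000
edge 5: (18,35.5)→(12.5,40)  cross = 18·40 − 12.5·35.5 = 276.2500; (r_i+r_j)·cross = 30.5·276.2500 = 8425.6250
edge 6: (12.5,40)→(7,39)  cross = 12.5·39 − 7·40 = 207.5000; (r_i+r_j)·cross = 19.5·207.5000 = 4046.2500
edge 7: (7,39)→(2,34)  cross = 7·34 − 2·39 = 160.0000; (r_i+r_j)·cross = 9·160.0000 = 1440.0000
Σcross = 744.5000 → A = |Σcross|/2 = 372.2500 mm²
Σ(r_i+r_j)·cross = 25137.2500 → first moment M = |Σ|/6 = 4189.5417
R_c = M/A = 4189.5417/372.2500 = 11.2546 mm
θ = 296° = 5.166175 rad
V = θ·R_c·A = 5.166175·11.2546·372.2500 = 21643.904 mm³

Volume = 21643.904 mm³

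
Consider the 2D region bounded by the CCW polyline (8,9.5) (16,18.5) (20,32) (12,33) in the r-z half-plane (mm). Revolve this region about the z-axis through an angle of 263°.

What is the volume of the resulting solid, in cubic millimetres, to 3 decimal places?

Profile (r,z), 4 vertices: (8,9.5) (16,18.5) (20,32) (12,33)
edge 0: (8,9.5)→(16,18.5)  cross = 8·18.5 − 16·9.5 = -4.0000; (r_i+r_j)·cross = 24·-4.0000 = -96.0000
edge 1: (16,18.5)→(20,32)  cross = 16·32 − 20·18.5 = 142.0000; (r_i+r_j)·cross = 36·142.0000 = 5112.0000
edge 2: (20,32)→(12,33)  cross = 20·33 − 12·32 = 276.0000; (r_i+r_j)·cross = 32·276.0000 = 8832.0000
edge 3: (12,33)→(8,9.5)  cross = 12·9.5 − 8·33 = -150.0000; (r_i+r_j)·cross = 20·-150.0000 = -3000.0000
Σcross = 264.0000 → A = |Σcross|/2 = 132.0000 mm²
Σ(r_i+r_j)·cross = 10848.0000 → first moment M = |Σ|/6 = 1808.0000
R_c = M/A = 1808.0000/132.0000 = 13.6970 mm
θ = 263° = 4.590216 rad
V = θ·R_c·A = 4.590216·13.6970·132.0000 = 8299.110 mm³

Volume = 8299.110 mm³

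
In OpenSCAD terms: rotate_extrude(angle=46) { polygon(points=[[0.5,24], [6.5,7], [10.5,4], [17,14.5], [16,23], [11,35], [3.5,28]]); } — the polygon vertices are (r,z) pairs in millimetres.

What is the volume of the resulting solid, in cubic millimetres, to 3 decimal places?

Profile (r,z), 7 vertices: (0.5,24) (6.5,7) (10.5,4) (17,14.5) (16,23) (11,35) (3.5,28)
edge 0: (0.5,24)→(6.5,7)  cross = 0.5·7 − 6.5·24 = -152.5000; (r_i+r_j)·cross = 7·-152.5000 = -1067.5000
edge 1: (6.5,7)→(10.5,4)  cross = 6.5·4 − 10.5·7 = -47.5000; (r_i+r_j)·cross = 17·-47.5000 = -807.5000
edge 2: (10.5,4)→(17,14.5)  cross = 10.5·14.5 − 17·4 = 84.2500; (r_i+r_j)·cross = 27.5·84.2500 = 2316.8750
edge 3: (17,14.5)→(16,23)  cross = 17·23 − 16·14.5 = 159.0000; (r_i+r_j)·cross = 33·159.0000 = 5247.0000
edge 4: (16,23)→(11,35)  cross = 16·35 − 11·23 = 307.0000; (r_i+r_j)·cross = 27·307.0000 = 8289.0000
edge 5: (11,35)→(3.5,28)  cross = 11·28 − 3.5·35 = 185.5000; (r_i+r_j)·cross = 14.5·185.5000 = 2689.7500
edge 6: (3.5,28)→(0.5,24)  cross = 3.5·24 − 0.5·28 = 70.0000; (r_i+r_j)·cross = 4·70.0000 = 280.0000
Σcross = 605.7500 → A = |Σcross|/2 = 302.8750 mm²
Σ(r_i+r_j)·cross = 16947.6250 → first moment M = |Σ|/6 = 2824.6042
R_c = M/A = 2824.6042/302.8750 = 9.3260 mm
θ = 46° = 0.802851 rad
V = θ·R_c·A = 0.802851·9.3260·302.8750 = 2267.738 mm³

Volume = 2267.738 mm³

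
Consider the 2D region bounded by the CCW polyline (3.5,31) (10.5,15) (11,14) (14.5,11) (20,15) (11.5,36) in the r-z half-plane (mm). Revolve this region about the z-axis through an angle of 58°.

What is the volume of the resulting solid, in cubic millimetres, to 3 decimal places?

Volume = 2415.579 mm³

Profile (r,z), 6 vertices: (3.5,31) (10.5,15) (11,14) (14.5,11) (20,15) (11.5,36)
edge 0: (3.5,31)→(10.5,15)  cross = 3.5·15 − 10.5·31 = -273.0000; (r_i+r_j)·cross = 14·-273.0000 = -3822.0000
edge 1: (10.5,15)→(11,14)  cross = 10.5·14 − 11·15 = -18.0000; (r_i+r_j)·cross = 21.5·-18.0000 = -387.0000
edge 2: (11,14)→(14.5,11)  cross = 11·11 − 14.5·14 = -82.0000; (r_i+r_j)·cross = 25.5·-82.0000 = -2091.0000
edge 3: (14.5,11)→(20,15)  cross = 14.5·15 − 20·11 = -2.5000; (r_i+r_j)·cross = 34.5·-2.5000 = -86.2500
edge 4: (20,15)→(11.5,36)  cross = 20·36 − 11.5·15 = 547.5000; (r_i+r_j)·cross = 31.5·547.5000 = 17246.2500
edge 5: (11.5,36)→(3.5,31)  cross = 11.5·31 − 3.5·36 = 230.5000; (r_i+r_j)·cross = 15·230.5000 = 3457.5000
Σcross = 402.5000 → A = |Σcross|/2 = 201.2500 mm²
Σ(r_i+r_j)·cross = 14317.5000 → first moment M = |Σ|/6 = 2386.2500
R_c = M/A = 2386.2500/201.2500 = 11.8571 mm
θ = 58° = 1.012291 rad
V = θ·R_c·A = 1.012291·11.8571·201.2500 = 2415.579 mm³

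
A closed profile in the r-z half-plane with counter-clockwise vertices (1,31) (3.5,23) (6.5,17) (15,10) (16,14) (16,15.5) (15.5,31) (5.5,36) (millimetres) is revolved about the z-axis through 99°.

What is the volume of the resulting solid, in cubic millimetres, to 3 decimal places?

Volume = 4036.354 mm³

Profile (r,z), 8 vertices: (1,31) (3.5,23) (6.5,17) (15,10) (16,14) (16,15.5) (15.5,31) (5.5,36)
edge 0: (1,31)→(3.5,23)  cross = 1·23 − 3.5·31 = -85.5000; (r_i+r_j)·cross = 4.5·-85.5000 = -384.7500
edge 1: (3.5,23)→(6.5,17)  cross = 3.5·17 − 6.5·23 = -90.0000; (r_i+r_j)·cross = 10·-90.0000 = -900.0000
edge 2: (6.5,17)→(15,10)  cross = 6.5·10 − 15·17 = -190.0000; (r_i+r_j)·cross = 21.5·-190.0000 = -4085.0000
edge 3: (15,10)→(16,14)  cross = 15·14 − 16·10 = 50.0000; (r_i+r_j)·cross = 31·50.0000 = 1550.0000
edge 4: (16,14)→(16,15.5)  cross = 16·15.5 − 16·14 = 24.0000; (r_i+r_j)·cross = 32·24.0000 = 768.0000
edge 5: (16,15.5)→(15.5,31)  cross = 16·31 − 15.5·15.5 = 255.7500; (r_i+r_j)·cross = 31.5·255.7500 = 8056.1250
edge 6: (15.5,31)→(5.5,36)  cross = 15.5·36 − 5.5·31 = 387.5000; (r_i+r_j)·cross = 21·387.5000 = 8137.5000
edge 7: (5.5,36)→(1,31)  cross = 5.5·31 − 1·36 = 134.5000; (r_i+r_j)·cross = 6.5·134.5000 = 874.2500
Σcross = 486.2500 → A = |Σcross|/2 = 243.1250 mm²
Σ(r_i+r_j)·cross = 14016.1250 → first moment M = |Σ|/6 = 2336.0208
R_c = M/A = 2336.0208/243.1250 = 9.6083 mm
θ = 99° = 1.727876 rad
V = θ·R_c·A = 1.727876·9.6083·243.1250 = 4036.354 mm³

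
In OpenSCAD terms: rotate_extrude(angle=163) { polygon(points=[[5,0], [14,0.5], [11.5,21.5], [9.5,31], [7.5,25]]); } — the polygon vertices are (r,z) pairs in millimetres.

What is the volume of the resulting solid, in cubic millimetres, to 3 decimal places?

Profile (r,z), 5 vertices: (5,0) (14,0.5) (11.5,21.5) (9.5,31) (7.5,25)
edge 0: (5,0)→(14,0.5)  cross = 5·0.5 − 14·0 = 2.5000; (r_i+r_j)·cross = 19·2.5000 = 47.5000
edge 1: (14,0.5)→(11.5,21.5)  cross = 14·21.5 − 11.5·0.5 = 295.2500; (r_i+r_j)·cross = 25.5·295.2500 = 7528.8750
edge 2: (11.5,21.5)→(9.5,31)  cross = 11.5·31 − 9.5·21.5 = 152.2500; (r_i+r_j)·cross = 21·152.2500 = 3197.2500
edge 3: (9.5,31)→(7.5,25)  cross = 9.5·25 − 7.5·31 = 5.0000; (r_i+r_j)·cross = 17·5.0000 = 85.0000
edge 4: (7.5,25)→(5,0)  cross = 7.5·0 − 5·25 = -125.0000; (r_i+r_j)·cross = 12.5·-125.0000 = -1562.5000
Σcross = 330.0000 → A = |Σcross|/2 = 165.0000 mm²
Σ(r_i+r_j)·cross = 9296.1250 → first moment M = |Σ|/6 = 1549.3542
R_c = M/A = 1549.3542/165.0000 = 9.3900 mm
θ = 163° = 2.844887 rad
V = θ·R_c·A = 2.844887·9.3900·165.0000 = 4407.737 mm³

Volume = 4407.737 mm³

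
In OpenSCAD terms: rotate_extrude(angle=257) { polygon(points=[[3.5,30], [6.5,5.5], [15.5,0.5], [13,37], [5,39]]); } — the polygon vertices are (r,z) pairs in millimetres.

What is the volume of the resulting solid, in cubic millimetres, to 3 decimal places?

Profile (r,z), 5 vertices: (3.5,30) (6.5,5.5) (15.5,0.5) (13,37) (5,39)
edge 0: (3.5,30)→(6.5,5.5)  cross = 3.5·5.5 − 6.5·30 = -175.7500; (r_i+r_j)·cross = 10·-175.7500 = -1757.5000
edge 1: (6.5,5.5)→(15.5,0.5)  cross = 6.5·0.5 − 15.5·5.5 = -82.0000; (r_i+r_j)·cross = 22·-82.0000 = -1804.0000
edge 2: (15.5,0.5)→(13,37)  cross = 15.5·37 − 13·0.5 = 567.0000; (r_i+r_j)·cross = 28.5·567.0000 = 16159.5000
edge 3: (13,37)→(5,39)  cross = 13·39 − 5·37 = 322.0000; (r_i+r_j)·cross = 18·322.0000 = 5796.0000
edge 4: (5,39)→(3.5,30)  cross = 5·30 − 3.5·39 = 13.5000; (r_i+r_j)·cross = 8.5·13.5000 = 114.7500
Σcross = 644.7500 → A = |Σcross|/2 = 322.3750 mm²
Σ(r_i+r_j)·cross = 18508.7500 → first moment M = |Σ|/6 = 3084.7917
R_c = M/A = 3084.7917/322.3750 = 9.5690 mm
θ = 257° = 4.485496 rad
V = θ·R_c·A = 4.485496·9.5690·322.3750 = 13836.821 mm³

Volume = 13836.821 mm³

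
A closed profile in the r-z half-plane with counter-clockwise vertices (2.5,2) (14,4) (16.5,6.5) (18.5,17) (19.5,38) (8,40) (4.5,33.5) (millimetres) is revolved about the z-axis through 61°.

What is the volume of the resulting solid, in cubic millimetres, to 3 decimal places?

Volume = 6007.825 mm³

Profile (r,z), 7 vertices: (2.5,2) (14,4) (16.5,6.5) (18.5,17) (19.5,38) (8,40) (4.5,33.5)
edge 0: (2.5,2)→(14,4)  cross = 2.5·4 − 14·2 = -18.0000; (r_i+r_j)·cross = 16.5·-18.0000 = -297.0000
edge 1: (14,4)→(16.5,6.5)  cross = 14·6.5 − 16.5·4 = 25.0000; (r_i+r_j)·cross = 30.5·25.0000 = 762.5000
edge 2: (16.5,6.5)→(18.5,17)  cross = 16.5·17 − 18.5·6.5 = 160.2500; (r_i+r_j)·cross = 35·160.2500 = 5608.7500
edge 3: (18.5,17)→(19.5,38)  cross = 18.5·38 − 19.5·17 = 371.5000; (r_i+r_j)·cross = 38·371.5000 = 14117.0000
edge 4: (19.5,38)→(8,40)  cross = 19.5·40 − 8·38 = 476.0000; (r_i+r_j)·cross = 27.5·476.0000 = 13090.0000
edge 5: (8,40)→(4.5,33.5)  cross = 8·33.5 − 4.5·40 = 88.0000; (r_i+r_j)·cross = 12.5·88.0000 = 1100.0000
edge 6: (4.5,33.5)→(2.5,2)  cross = 4.5·2 − 2.5·33.5 = -74.7500; (r_i+r_j)·cross = 7·-74.7500 = -523.2500
Σcross = 1028.0000 → A = |Σcross|/2 = 514.0000 mm²
Σ(r_i+r_j)·cross = 33858.0000 → first moment M = |Σ|/6 = 5643.0000
R_c = M/A = 5643.0000/514.0000 = 10.9786 mm
θ = 61° = 1.064651 rad
V = θ·R_c·A = 1.064651·10.9786·514.0000 = 6007.825 mm³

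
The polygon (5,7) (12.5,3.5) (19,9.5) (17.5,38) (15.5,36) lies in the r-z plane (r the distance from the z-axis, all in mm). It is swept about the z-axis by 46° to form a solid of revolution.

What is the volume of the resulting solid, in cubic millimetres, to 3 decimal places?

Profile (r,z), 5 vertices: (5,7) (12.5,3.5) (19,9.5) (17.5,38) (15.5,36)
edge 0: (5,7)→(12.5,3.5)  cross = 5·3.5 − 12.5·7 = -70.0000; (r_i+r_j)·cross = 17.5·-70.0000 = -1225.0000
edge 1: (12.5,3.5)→(19,9.5)  cross = 12.5·9.5 − 19·3.5 = 52.2500; (r_i+r_j)·cross = 31.5·52.2500 = 1645.8750
edge 2: (19,9.5)→(17.5,38)  cross = 19·38 − 17.5·9.5 = 555.7500; (r_i+r_j)·cross = 36.5·555.7500 = 20284.8750
edge 3: (17.5,38)→(15.5,36)  cross = 17.5·36 − 15.5·38 = 41.0000; (r_i+r_j)·cross = 33·41.0000 = 1353.0000
edge 4: (15.5,36)→(5,7)  cross = 15.5·7 − 5·36 = -71.5000; (r_i+r_j)·cross = 20.5·-71.5000 = -1465.7500
Σcross = 507.5000 → A = |Σcross|/2 = 253.7500 mm²
Σ(r_i+r_j)·cross = 20593.0000 → first moment M = |Σ|/6 = 3432.1667
R_c = M/A = 3432.1667/253.7500 = 13.5258 mm
θ = 46° = 0.802851 rad
V = θ·R_c·A = 0.802851·13.5258·253.7500 = 2755.520 mm³

Volume = 2755.520 mm³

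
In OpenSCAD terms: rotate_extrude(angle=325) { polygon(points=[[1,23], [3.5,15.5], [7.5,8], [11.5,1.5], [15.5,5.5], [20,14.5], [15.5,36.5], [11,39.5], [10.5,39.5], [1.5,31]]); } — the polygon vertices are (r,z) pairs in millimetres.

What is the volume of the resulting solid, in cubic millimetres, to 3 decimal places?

Volume = 27894.343 mm³

Profile (r,z), 10 vertices: (1,23) (3.5,15.5) (7.5,8) (11.5,1.5) (15.5,5.5) (20,14.5) (15.5,36.5) (11,39.5) (10.5,39.5) (1.5,31)
edge 0: (1,23)→(3.5,15.5)  cross = 1·15.5 − 3.5·23 = -65.0000; (r_i+r_j)·cross = 4.5·-65.0000 = -292.5000
edge 1: (3.5,15.5)→(7.5,8)  cross = 3.5·8 − 7.5·15.5 = -88.2500; (r_i+r_j)·cross = 11·-88.2500 = -970.7500
edge 2: (7.5,8)→(11.5,1.5)  cross = 7.5·1.5 − 11.5·8 = -80.7500; (r_i+r_j)·cross = 19·-80.7500 = -1534.2500
edge 3: (11.5,1.5)→(15.5,5.5)  cross = 11.5·5.5 − 15.5·1.5 = 40.0000; (r_i+r_j)·cross = 27·40.0000 = 1080.0000
edge 4: (15.5,5.5)→(20,14.5)  cross = 15.5·14.5 − 20·5.5 = 114.7500; (r_i+r_j)·cross = 35.5·114.7500 = 4073.6250
edge 5: (20,14.5)→(15.5,36.5)  cross = 20·36.5 − 15.5·14.5 = 505.2500; (r_i+r_j)·cross = 35.5·505.2500 = 17936.3750
edge 6: (15.5,36.5)→(11,39.5)  cross = 15.5·39.5 − 11·36.5 = 210.7500; (r_i+r_j)·cross = 26.5·210.7500 = 5584.8750
edge 7: (11,39.5)→(10.5,39.5)  cross = 11·39.5 − 10.5·39.5 = 19.7500; (r_i+r_j)·cross = 21.5·19.7500 = 424.6250
edge 8: (10.5,39.5)→(1.5,31)  cross = 10.5·31 − 1.5·39.5 = 266.2500; (r_i+r_j)·cross = 12·266.2500 = 3195.0000
edge 9: (1.5,31)→(1,23)  cross = 1.5·23 − 1·31 = 3.5000; (r_i+r_j)·cross = 2.5·3.5000 = 8.7500
Σcross = 926.2500 → A = |Σcross|/2 = 463.1250 mm²
Σ(r_i+r_j)·cross = 29505.7500 → first moment M = |Σ|/6 = 4917.6250
R_c = M/A = 4917.6250/463.1250 = 10.6184 mm
θ = 325° = 5.672320 rad
V = θ·R_c·A = 5.672320·10.6184·463.1250 = 27894.343 mm³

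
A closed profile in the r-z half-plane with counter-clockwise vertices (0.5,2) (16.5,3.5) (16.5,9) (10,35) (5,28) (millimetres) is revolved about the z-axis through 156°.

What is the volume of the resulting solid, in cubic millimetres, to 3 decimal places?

Volume = 7684.973 mm³

Profile (r,z), 5 vertices: (0.5,2) (16.5,3.5) (16.5,9) (10,35) (5,28)
edge 0: (0.5,2)→(16.5,3.5)  cross = 0.5·3.5 − 16.5·2 = -31.2500; (r_i+r_j)·cross = 17·-31.2500 = -531.2500
edge 1: (16.5,3.5)→(16.5,9)  cross = 16.5·9 − 16.5·3.5 = 90.7500; (r_i+r_j)·cross = 33·90.7500 = 2994.7500
edge 2: (16.5,9)→(10,35)  cross = 16.5·35 − 10·9 = 487.5000; (r_i+r_j)·cross = 26.5·487.5000 = 12918.7500
edge 3: (10,35)→(5,28)  cross = 10·28 − 5·35 = 105.0000; (r_i+r_j)·cross = 15·105.0000 = 1575.0000
edge 4: (5,28)→(0.5,2)  cross = 5·2 − 0.5·28 = -4.0000; (r_i+r_j)·cross = 5.5·-4.0000 = -22.0000
Σcross = 648.0000 → A = |Σcross|/2 = 324.0000 mm²
Σ(r_i+r_j)·cross = 16935.2500 → first moment M = |Σ|/6 = 2822.5417
R_c = M/A = 2822.5417/324.0000 = 8.7115 mm
θ = 156° = 2.722714 rad
V = θ·R_c·A = 2.722714·8.7115·324.0000 = 7684.973 mm³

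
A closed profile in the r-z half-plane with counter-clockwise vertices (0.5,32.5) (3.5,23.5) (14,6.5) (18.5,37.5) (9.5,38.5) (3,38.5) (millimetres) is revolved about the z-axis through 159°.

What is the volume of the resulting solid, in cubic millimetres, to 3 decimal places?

Profile (r,z), 6 vertices: (0.5,32.5) (3.5,23.5) (14,6.5) (18.5,37.5) (9.5,38.5) (3,38.5)
edge 0: (0.5,32.5)→(3.5,23.5)  cross = 0.5·23.5 − 3.5·32.5 = -102.0000; (r_i+r_j)·cross = 4·-102.0000 = -408.0000
edge 1: (3.5,23.5)→(14,6.5)  cross = 3.5·6.5 − 14·23.5 = -306.2500; (r_i+r_j)·cross = 17.5·-306.2500 = -5359.3750
edge 2: (14,6.5)→(18.5,37.5)  cross = 14·37.5 − 18.5·6.5 = 404.7500; (r_i+r_j)·cross = 32.5·404.7500 = 13154.3750
edge 3: (18.5,37.5)→(9.5,38.5)  cross = 18.5·38.5 − 9.5·37.5 = 356.0000; (r_i+r_j)·cross = 28·356.0000 = 9968.0000
edge 4: (9.5,38.5)→(3,38.5)  cross = 9.5·38.5 − 3·38.5 = 250.2500; (r_i+r_j)·cross = 12.5·250.2500 = 3128.1250
edge 5: (3,38.5)→(0.5,32.5)  cross = 3·32.5 − 0.5·38.5 = 78.2500; (r_i+r_j)·cross = 3.5·78.2500 = 273.8750
Σcross = 681.0000 → A = |Σcross|/2 = 340.5000 mm²
Σ(r_i+r_j)·cross = 20757.0000 → first moment M = |Σ|/6 = 3459.5000
R_c = M/A = 3459.5000/340.5000 = 10.1601 mm
θ = 159° = 2.775074 rad
V = θ·R_c·A = 2.775074·10.1601·340.5000 = 9600.367 mm³

Volume = 9600.367 mm³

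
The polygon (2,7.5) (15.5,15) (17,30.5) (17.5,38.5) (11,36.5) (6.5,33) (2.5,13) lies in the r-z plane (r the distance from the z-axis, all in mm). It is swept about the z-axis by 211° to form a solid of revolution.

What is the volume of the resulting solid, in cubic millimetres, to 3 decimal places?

Profile (r,z), 7 vertices: (2,7.5) (15.5,15) (17,30.5) (17.5,38.5) (11,36.5) (6.5,33) (2.5,13)
edge 0: (2,7.5)→(15.5,15)  cross = 2·15 − 15.5·7.5 = -86.2500; (r_i+r_j)·cross = 17.5·-86.2500 = -1509.3750
edge 1: (15.5,15)→(17,30.5)  cross = 15.5·30.5 − 17·15 = 217.7500; (r_i+r_j)·cross = 32.5·217.7500 = 7076.8750
edge 2: (17,30.5)→(17.5,38.5)  cross = 17·38.5 − 17.5·30.5 = 120.7500; (r_i+r_j)·cross = 34.5·120.7500 = 4165.8750
edge 3: (17.5,38.5)→(11,36.5)  cross = 17.5·36.5 − 11·38.5 = 215.2500; (r_i+r_j)·cross = 28.5·215.2500 = 6134.6250
edge 4: (11,36.5)→(6.5,33)  cross = 11·33 − 6.5·36.5 = 125.7500; (r_i+r_j)·cross = 17.5·125.7500 = 2200.6250
edge 5: (6.5,33)→(2.5,13)  cross = 6.5·13 − 2.5·33 = 2.0000; (r_i+r_j)·cross = 9·2.0000 = 18.0000
edge 6: (2.5,13)→(2,7.5)  cross = 2.5·7.5 − 2·13 = -7.2500; (r_i+r_j)·cross = 4.5·-7.2500 = -32.6250
Σcross = 588.0000 → A = |Σcross|/2 = 294.0000 mm²
Σ(r_i+r_j)·cross = 18054.0000 → first moment M = |Σ|/6 = 3009.0000
R_c = M/A = 3009.0000/294.0000 = 10.2347 mm
θ = 211° = 3.682645 rad
V = θ·R_c·A = 3.682645·10.2347·294.0000 = 11081.078 mm³

Volume = 11081.078 mm³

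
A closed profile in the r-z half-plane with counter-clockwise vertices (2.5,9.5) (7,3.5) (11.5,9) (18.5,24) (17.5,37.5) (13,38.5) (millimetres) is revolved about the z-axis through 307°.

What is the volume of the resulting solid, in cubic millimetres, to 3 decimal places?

Profile (r,z), 6 vertices: (2.5,9.5) (7,3.5) (11.5,9) (18.5,24) (17.5,37.5) (13,38.5)
edge 0: (2.5,9.5)→(7,3.5)  cross = 2.5·3.5 − 7·9.5 = -57.7500; (r_i+r_j)·cross = 9.5·-57.7500 = -548.6250
edge 1: (7,3.5)→(11.5,9)  cross = 7·9 − 11.5·3.5 = 22.7500; (r_i+r_j)·cross = 18.5·22.7500 = 420.8750
edge 2: (11.5,9)→(18.5,24)  cross = 11.5·24 − 18.5·9 = 109.5000; (r_i+r_j)·cross = 30·109.5000 = 3285.0000
edge 3: (18.5,24)→(17.5,37.5)  cross = 18.5·37.5 − 17.5·24 = 273.7500; (r_i+r_j)·cross = 36·273.7500 = 9855.0000
edge 4: (17.5,37.5)→(13,38.5)  cross = 17.5·38.5 − 13·37.5 = 186.2500; (r_i+r_j)·cross = 30.5·186.2500 = 5680.6250
edge 5: (13,38.5)→(2.5,9.5)  cross = 13·9.5 − 2.5·38.5 = 27.2500; (r_i+r_j)·cross = 15.5·27.2500 = 422.3750
Σcross = 561.7500 → A = |Σcross|/2 = 280.8750 mm²
Σ(r_i+r_j)·cross = 19115.2500 → first moment M = |Σ|/6 = 3185.8750
R_c = M/A = 3185.8750/280.8750 = 11.3427 mm
θ = 307° = 5.358161 rad
V = θ·R_c·A = 5.358161·11.3427·280.8750 = 17070.431 mm³

Volume = 17070.431 mm³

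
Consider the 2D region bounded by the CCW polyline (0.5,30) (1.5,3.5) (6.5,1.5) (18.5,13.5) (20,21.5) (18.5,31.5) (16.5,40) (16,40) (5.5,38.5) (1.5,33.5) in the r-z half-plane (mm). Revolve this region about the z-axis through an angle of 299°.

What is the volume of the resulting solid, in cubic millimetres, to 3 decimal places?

Profile (r,z), 10 vertices: (0.5,30) (1.5,3.5) (6.5,1.5) (18.5,13.5) (20,21.5) (18.5,31.5) (16.5,40) (16,40) (5.5,38.5) (1.5,33.5)
edge 0: (0.5,30)→(1.5,3.5)  cross = 0.5·3.5 − 1.5·30 = -43.2500; (r_i+r_j)·cross = 2·-43.2500 = -86.5000
edge 1: (1.5,3.5)→(6.5,1.5)  cross = 1.5·1.5 − 6.5·3.5 = -20.5000; (r_i+r_j)·cross = 8·-20.5000 = -164.0000
edge 2: (6.5,1.5)→(18.5,13.5)  cross = 6.5·13.5 − 18.5·1.5 = 60.0000; (r_i+r_j)·cross = 25·60.0000 = 1500.0000
edge 3: (18.5,13.5)→(20,21.5)  cross = 18.5·21.5 − 20·13.5 = 127.7500; (r_i+r_j)·cross = 38.5·127.7500 = 4918.3750
edge 4: (20,21.5)→(18.5,31.5)  cross = 20·31.5 − 18.5·21.5 = 232.2500; (r_i+r_j)·cross = 38.5·232.2500 = 8941.6250
edge 5: (18.5,31.5)→(16.5,40)  cross = 18.5·40 − 16.5·31.5 = 220.2500; (r_i+r_j)·cross = 35·220.2500 = 7708.7500
edge 6: (16.5,40)→(16,40)  cross = 16.5·40 − 16·40 = 20.0000; (r_i+r_j)·cross = 32.5·20.0000 = 650.0000
edge 7: (16,40)→(5.5,38.5)  cross = 16·38.5 − 5.5·40 = 396.0000; (r_i+r_j)·cross = 21.5·396.0000 = 8514.0000
edge 8: (5.5,38.5)→(1.5,33.5)  cross = 5.5·33.5 − 1.5·38.5 = 126.5000; (r_i+r_j)·cross = 7·126.5000 = 885.5000
edge 9: (1.5,33.5)→(0.5,30)  cross = 1.5·30 − 0.5·33.5 = 28.2500; (r_i+r_j)·cross = 2·28.2500 = 56.5000
Σcross = 1147.2500 → A = |Σcross|/2 = 573.6250 mm²
Σ(r_i+r_j)·cross = 32924.2500 → first moment M = |Σ|/6 = 5487.3750
R_c = M/A = 5487.3750/573.6250 = 9.5661 mm
θ = 299° = 5.218534 rad
V = θ·R_c·A = 5.218534·9.5661·573.6250 = 28636.056 mm³

Volume = 28636.056 mm³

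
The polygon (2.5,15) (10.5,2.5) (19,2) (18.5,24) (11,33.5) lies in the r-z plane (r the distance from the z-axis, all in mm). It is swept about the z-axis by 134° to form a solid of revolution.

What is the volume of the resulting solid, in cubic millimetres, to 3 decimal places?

Profile (r,z), 5 vertices: (2.5,15) (10.5,2.5) (19,2) (18.5,24) (11,33.5)
edge 0: (2.5,15)→(10.5,2.5)  cross = 2.5·2.5 − 10.5·15 = -151.2500; (r_i+r_j)·cross = 13·-151.2500 = -1966.2500
edge 1: (10.5,2.5)→(19,2)  cross = 10.5·2 − 19·2.5 = -26.5000; (r_i+r_j)·cross = 29.5·-26.5000 = -781.7500
edge 2: (19,2)→(18.5,24)  cross = 19·24 − 18.5·2 = 419.0000; (r_i+r_j)·cross = 37.5·419.0000 = 15712.5000
edge 3: (18.5,24)→(11,33.5)  cross = 18.5·33.5 − 11·24 = 355.7500; (r_i+r_j)·cross = 29.5·355.7500 = 10494.6250
edge 4: (11,33.5)→(2.5,15)  cross = 11·15 − 2.5·33.5 = 81.2500; (r_i+r_j)·cross = 13.5·81.2500 = 1096.8750
Σcross = 678.2500 → A = |Σcross|/2 = 339.1250 mm²
Σ(r_i+r_j)·cross = 24556.0000 → first moment M = |Σ|/6 = 4092.6667
R_c = M/A = 4092.6667/339.1250 = 12.0683 mm
θ = 134° = 2.338741 rad
V = θ·R_c·A = 2.338741·12.0683·339.1250 = 9571.688 mm³

Volume = 9571.688 mm³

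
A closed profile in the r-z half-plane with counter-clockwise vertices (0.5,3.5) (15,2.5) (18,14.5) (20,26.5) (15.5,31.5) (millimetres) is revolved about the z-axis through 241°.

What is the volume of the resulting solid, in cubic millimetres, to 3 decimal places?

Volume = 14303.682 mm³

Profile (r,z), 5 vertices: (0.5,3.5) (15,2.5) (18,14.5) (20,26.5) (15.5,31.5)
edge 0: (0.5,3.5)→(15,2.5)  cross = 0.5·2.5 − 15·3.5 = -51.2500; (r_i+r_j)·cross = 15.5·-51.2500 = -794.3750
edge 1: (15,2.5)→(18,14.5)  cross = 15·14.5 − 18·2.5 = 172.5000; (r_i+r_j)·cross = 33·172.5000 = 5692.5000
edge 2: (18,14.5)→(20,26.5)  cross = 18·26.5 − 20·14.5 = 187.0000; (r_i+r_j)·cross = 38·187.0000 = 7106.0000
edge 3: (20,26.5)→(15.5,31.5)  cross = 20·31.5 − 15.5·26.5 = 219.2500; (r_i+r_j)·cross = 35.5·219.2500 = 7783.3750
edge 4: (15.5,31.5)→(0.5,3.5)  cross = 15.5·3.5 − 0.5·31.5 = 38.5000; (r_i+r_j)·cross = 16·38.5000 = 616.0000
Σcross = 566.0000 → A = |Σcross|/2 = 283.0000 mm²
Σ(r_i+r_j)·cross = 20403.5000 → first moment M = |Σ|/6 = 3400.5833
R_c = M/A = 3400.5833/283.0000 = 12.0162 mm
θ = 241° = 4.206243 rad
V = θ·R_c·A = 4.206243·12.0162·283.0000 = 14303.682 mm³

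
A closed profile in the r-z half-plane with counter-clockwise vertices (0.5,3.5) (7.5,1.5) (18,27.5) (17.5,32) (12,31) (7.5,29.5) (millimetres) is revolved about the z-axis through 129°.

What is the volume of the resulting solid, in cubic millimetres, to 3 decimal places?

Volume = 5578.967 mm³

Profile (r,z), 6 vertices: (0.5,3.5) (7.5,1.5) (18,27.5) (17.5,32) (12,31) (7.5,29.5)
edge 0: (0.5,3.5)→(7.5,1.5)  cross = 0.5·1.5 − 7.5·3.5 = -25.5000; (r_i+r_j)·cross = 8·-25.5000 = -204.0000
edge 1: (7.5,1.5)→(18,27.5)  cross = 7.5·27.5 − 18·1.5 = 179.2500; (r_i+r_j)·cross = 25.5·179.2500 = 4570.8750
edge 2: (18,27.5)→(17.5,32)  cross = 18·32 − 17.5·27.5 = 94.7500; (r_i+r_j)·cross = 35.5·94.7500 = 3363.6250
edge 3: (17.5,32)→(12,31)  cross = 17.5·31 − 12·32 = 158.5000; (r_i+r_j)·cross = 29.5·158.5000 = 4675.7500
edge 4: (12,31)→(7.5,29.5)  cross = 12·29.5 − 7.5·31 = 121.5000; (r_i+r_j)·cross = 19.5·121.5000 = 2369.2500
edge 5: (7.5,29.5)→(0.5,3.5)  cross = 7.5·3.5 − 0.5·29.5 = 11.5000; (r_i+r_j)·cross = 8·11.5000 = 92.0000
Σcross = 540.0000 → A = |Σcross|/2 = 270.0000 mm²
Σ(r_i+r_j)·cross = 14867.5000 → first moment M = |Σ|/6 = 2477.9167
R_c = M/A = 2477.9167/270.0000 = 9.1775 mm
θ = 129° = 2.251475 rad
V = θ·R_c·A = 2.251475·9.1775·270.0000 = 5578.967 mm³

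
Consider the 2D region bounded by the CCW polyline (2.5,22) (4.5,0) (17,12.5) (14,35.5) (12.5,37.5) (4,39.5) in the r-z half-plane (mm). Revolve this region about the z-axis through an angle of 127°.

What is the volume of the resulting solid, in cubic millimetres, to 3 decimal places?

Profile (r,z), 6 vertices: (2.5,22) (4.5,0) (17,12.5) (14,35.5) (12.5,37.5) (4,39.5)
edge 0: (2.5,22)→(4.5,0)  cross = 2.5·0 − 4.5·22 = -99.0000; (r_i+r_j)·cross = 7·-99.0000 = -693.0000
edge 1: (4.5,0)→(17,12.5)  cross = 4.5·12.5 − 17·0 = 56.2500; (r_i+r_j)·cross = 21.5·56.2500 = 1209.3750
edge 2: (17,12.5)→(14,35.5)  cross = 17·35.5 − 14·12.5 = 428.5000; (r_i+r_j)·cross = 31·428.5000 = 13283.5000
edge 3: (14,35.5)→(12.5,37.5)  cross = 14·37.5 − 12.5·35.5 = 81.2500; (r_i+r_j)·cross = 26.5·81.2500 = 2153.1250
edge 4: (12.5,37.5)→(4,39.5)  cross = 12.5·39.5 − 4·37.5 = 343.7500; (r_i+r_j)·cross = 16.5·343.7500 = 5671.8750
edge 5: (4,39.5)→(2.5,22)  cross = 4·22 − 2.5·39.5 = -10.7500; (r_i+r_j)·cross = 6.5·-10.7500 = -69.8750
Σcross = 800.0000 → A = |Σcross|/2 = 400.0000 mm²
Σ(r_i+r_j)·cross = 21555.0000 → first moment M = |Σ|/6 = 3592.5000
R_c = M/A = 3592.5000/400.0000 = 8.9812 mm
θ = 127° = 2.216568 rad
V = θ·R_c·A = 2.216568·8.9812·400.0000 = 7963.021 mm³

Volume = 7963.021 mm³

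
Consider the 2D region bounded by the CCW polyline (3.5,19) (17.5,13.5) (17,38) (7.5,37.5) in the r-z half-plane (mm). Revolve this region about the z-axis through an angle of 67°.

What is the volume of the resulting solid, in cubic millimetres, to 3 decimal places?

Profile (r,z), 4 vertices: (3.5,19) (17.5,13.5) (17,38) (7.5,37.5)
edge 0: (3.5,19)→(17.5,13.5)  cross = 3.5·13.5 − 17.5·19 = -285.2500; (r_i+r_j)·cross = 21·-285.2500 = -5990.2500
edge 1: (17.5,13.5)→(17,38)  cross = 17.5·38 − 17·13.5 = 435.5000; (r_i+r_j)·cross = 34.5·435.5000 = 15024.7500
edge 2: (17,38)→(7.5,37.5)  cross = 17·37.5 − 7.5·38 = 352.5000; (r_i+r_j)·cross = 24.5·352.5000 = 8636.2500
edge 3: (7.5,37.5)→(3.5,19)  cross = 7.5·19 − 3.5·37.5 = 11.2500; (r_i+r_j)·cross = 11·11.2500 = 123.7500
Σcross = 514.0000 → A = |Σcross|/2 = 257.0000 mm²
Σ(r_i+r_j)·cross = 17794.5000 → first moment M = |Σ|/6 = 2965.7500
R_c = M/A = 2965.7500/257.0000 = 11.5399 mm
θ = 67° = 1.169371 rad
V = θ·R_c·A = 1.169371·11.5399·257.0000 = 3468.061 mm³

Volume = 3468.061 mm³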